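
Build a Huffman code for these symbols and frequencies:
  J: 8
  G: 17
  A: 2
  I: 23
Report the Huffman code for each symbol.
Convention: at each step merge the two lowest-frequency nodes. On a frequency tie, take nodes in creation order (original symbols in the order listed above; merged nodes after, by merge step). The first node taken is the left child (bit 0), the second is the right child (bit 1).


Huffman tree construction:
Step 1: Merge A(2) + J(8) = 10
Step 2: Merge (A+J)(10) + G(17) = 27
Step 3: Merge I(23) + ((A+J)+G)(27) = 50
Read each symbol's code off the tree from the root (left child = 0, right child = 1).

Codes:
  J: 101 (length 3)
  G: 11 (length 2)
  A: 100 (length 3)
  I: 0 (length 1)
Average code length: 87/50 = 1.7400 bits/symbol


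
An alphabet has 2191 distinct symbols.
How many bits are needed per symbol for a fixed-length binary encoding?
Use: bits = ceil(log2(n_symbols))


log2(2191) = 11.0974
Bracket: 2^11 = 2048 < 2191 <= 2^12 = 4096
So ceil(log2(2191)) = 12

bits = ceil(log2(2191)) = ceil(11.0974) = 12 bits


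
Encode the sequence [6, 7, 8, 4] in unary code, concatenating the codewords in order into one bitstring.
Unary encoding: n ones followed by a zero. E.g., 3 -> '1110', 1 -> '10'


Encode each number as n ones followed by a terminating 0:
  6 -> 1111110 (7 bits)
  7 -> 11111110 (8 bits)
  8 -> 111111110 (9 bits)
  4 -> 11110 (5 bits)
Total length = 7 + 8 + 9 + 5 = 29 bits.

Unary([6, 7, 8, 4]) = 11111101111111011111111011110 (29 bits)


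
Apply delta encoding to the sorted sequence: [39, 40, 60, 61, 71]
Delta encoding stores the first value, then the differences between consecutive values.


First value: 39
Deltas:
  40 - 39 = 1
  60 - 40 = 20
  61 - 60 = 1
  71 - 61 = 10


Delta encoded: [39, 1, 20, 1, 10]


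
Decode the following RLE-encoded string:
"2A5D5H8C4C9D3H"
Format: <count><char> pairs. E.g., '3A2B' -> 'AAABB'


Expanding each <count><char> pair:
  2A -> 'AA'
  5D -> 'DDDDD'
  5H -> 'HHHHH'
  8C -> 'CCCCCCCC'
  4C -> 'CCCC'
  9D -> 'DDDDDDDDD'
  3H -> 'HHH'

Decoded = AADDDDDHHHHHCCCCCCCCCCCCDDDDDDDDDHHH


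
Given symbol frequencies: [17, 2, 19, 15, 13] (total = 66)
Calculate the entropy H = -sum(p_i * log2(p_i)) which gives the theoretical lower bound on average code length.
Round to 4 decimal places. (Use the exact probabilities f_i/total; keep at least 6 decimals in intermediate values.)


Per-symbol terms -p_i * log2(p_i) with p_i = f_i/66:
  p = 17/66 = 0.257576: log2(p) = -1.956931, -p*log2(p) = 0.504058
  p = 2/66 = 0.030303: log2(p) = -5.044394, -p*log2(p) = 0.152860
  p = 19/66 = 0.287879: log2(p) = -1.796467, -p*log2(p) = 0.517165
  p = 15/66 = 0.227273: log2(p) = -2.137504, -p*log2(p) = 0.485796
  p = 13/66 = 0.196970: log2(p) = -2.343954, -p*log2(p) = 0.461688
H = 0.504058 + 0.152860 + 0.517165 + 0.485796 + 0.461688 = 2.121567

H = 2.1216 bits/symbol


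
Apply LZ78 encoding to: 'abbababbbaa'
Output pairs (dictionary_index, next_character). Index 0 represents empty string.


LZ78 encoding steps:
Dictionary: {0: ''}
Step 1: w='' (idx 0), next='a' -> output (0, 'a'), add 'a' as idx 1
Step 2: w='' (idx 0), next='b' -> output (0, 'b'), add 'b' as idx 2
Step 3: w='b' (idx 2), next='a' -> output (2, 'a'), add 'ba' as idx 3
Step 4: w='ba' (idx 3), next='b' -> output (3, 'b'), add 'bab' as idx 4
Step 5: w='b' (idx 2), next='b' -> output (2, 'b'), add 'bb' as idx 5
Step 6: w='a' (idx 1), next='a' -> output (1, 'a'), add 'aa' as idx 6


Encoded: [(0, 'a'), (0, 'b'), (2, 'a'), (3, 'b'), (2, 'b'), (1, 'a')]


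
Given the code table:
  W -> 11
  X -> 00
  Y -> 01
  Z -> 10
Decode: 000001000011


Decoding:
00 -> X
00 -> X
01 -> Y
00 -> X
00 -> X
11 -> W


Result: XXYXXW


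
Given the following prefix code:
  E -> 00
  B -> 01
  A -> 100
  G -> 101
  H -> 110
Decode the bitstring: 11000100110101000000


Decoding step by step:
Bits 110 -> H
Bits 00 -> E
Bits 100 -> A
Bits 110 -> H
Bits 101 -> G
Bits 00 -> E
Bits 00 -> E
Bits 00 -> E


Decoded message: HEAHGEEE


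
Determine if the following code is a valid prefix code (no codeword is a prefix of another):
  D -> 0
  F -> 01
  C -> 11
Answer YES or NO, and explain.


Checking each pair (does one codeword prefix another?):
  D='0' vs F='01': prefix -- VIOLATION

NO -- this is NOT a valid prefix code. D (0) is a prefix of F (01).


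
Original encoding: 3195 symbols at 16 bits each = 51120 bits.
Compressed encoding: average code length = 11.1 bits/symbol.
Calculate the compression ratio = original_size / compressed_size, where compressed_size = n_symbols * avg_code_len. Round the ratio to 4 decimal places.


original_size = n_symbols * orig_bits = 3195 * 16 = 51120 bits
compressed_size = n_symbols * avg_code_len = 3195 * 11.1 = 35464.5 bits
ratio = original_size / compressed_size = 51120 / 35464.5 = 1.4414

Compression ratio = 1.4414


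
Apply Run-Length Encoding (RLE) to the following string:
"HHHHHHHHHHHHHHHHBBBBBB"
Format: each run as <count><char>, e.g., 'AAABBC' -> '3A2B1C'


Scanning runs left to right:
  i=0: run of 'H' x 16 -> '16H'
  i=16: run of 'B' x 6 -> '6B'

RLE = 16H6B


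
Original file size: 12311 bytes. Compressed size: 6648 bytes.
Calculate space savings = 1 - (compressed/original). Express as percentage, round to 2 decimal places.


ratio = compressed/original = 6648/12311 = 0.540005
savings = 1 - ratio = 1 - 0.540005 = 0.459995
as a percentage: 0.459995 * 100 = 46.0%

Space savings = 1 - 6648/12311 = 46.0%


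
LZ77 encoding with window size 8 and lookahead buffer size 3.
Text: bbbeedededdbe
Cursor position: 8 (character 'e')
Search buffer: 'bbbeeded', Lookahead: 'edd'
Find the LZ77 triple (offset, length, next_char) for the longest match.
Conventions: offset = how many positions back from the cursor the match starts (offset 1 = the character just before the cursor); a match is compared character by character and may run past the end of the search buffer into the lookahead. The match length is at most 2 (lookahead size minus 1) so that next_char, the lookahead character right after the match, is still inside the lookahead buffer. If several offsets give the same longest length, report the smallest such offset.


Try each offset into the search buffer:
  offset=1 (pos 7, char 'd'): match length 0
  offset=2 (pos 6, char 'e'): match length 2
  offset=3 (pos 5, char 'd'): match length 0
  offset=4 (pos 4, char 'e'): match length 2
  offset=5 (pos 3, char 'e'): match length 1
  offset=6 (pos 2, char 'b'): match length 0
  offset=7 (pos 1, char 'b'): match length 0
  offset=8 (pos 0, char 'b'): match length 0
Longest match has length 2, found at offsets 2, 4; take the smallest, offset 2.
next_char = character at position 8 + 2 = 10 -> 'd'

Best match: offset=2, length=2 (matching 'ed' starting at position 6)
LZ77 triple: (2, 2, 'd')


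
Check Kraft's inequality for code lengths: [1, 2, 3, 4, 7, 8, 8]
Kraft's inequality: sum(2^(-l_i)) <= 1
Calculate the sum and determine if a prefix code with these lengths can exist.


Sum = 2^(-1) + 2^(-2) + 2^(-3) + 2^(-4) + 2^(-7) + 2^(-8) + 2^(-8)
    = 0.5 + 0.25 + 0.125 + 0.0625 + 0.0078125 + 0.00390625 + 0.00390625
    = 244/256 = 0.953125
Since 0.953125 <= 1, Kraft's inequality IS satisfied.
A prefix code with these lengths CAN exist.

Kraft sum = 0.953125. Satisfied.


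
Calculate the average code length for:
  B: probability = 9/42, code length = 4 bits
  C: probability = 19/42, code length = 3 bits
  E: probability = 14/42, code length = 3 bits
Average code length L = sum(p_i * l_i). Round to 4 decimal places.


Weighted contributions p_i * l_i:
  B: (9/42) * 4 = 36/42
  C: (19/42) * 3 = 57/42
  E: (14/42) * 3 = 42/42
Sum = (36 + 57 + 42)/42 = 135/42

L = 135/42 = 3.2143 bits/symbol


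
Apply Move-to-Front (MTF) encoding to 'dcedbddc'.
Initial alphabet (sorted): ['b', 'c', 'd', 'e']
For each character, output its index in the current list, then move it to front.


MTF encoding:
'd': index 2 in ['b', 'c', 'd', 'e'] -> ['d', 'b', 'c', 'e']
'c': index 2 in ['d', 'b', 'c', 'e'] -> ['c', 'd', 'b', 'e']
'e': index 3 in ['c', 'd', 'b', 'e'] -> ['e', 'c', 'd', 'b']
'd': index 2 in ['e', 'c', 'd', 'b'] -> ['d', 'e', 'c', 'b']
'b': index 3 in ['d', 'e', 'c', 'b'] -> ['b', 'd', 'e', 'c']
'd': index 1 in ['b', 'd', 'e', 'c'] -> ['d', 'b', 'e', 'c']
'd': index 0 in ['d', 'b', 'e', 'c'] -> ['d', 'b', 'e', 'c']
'c': index 3 in ['d', 'b', 'e', 'c'] -> ['c', 'd', 'b', 'e']


Output: [2, 2, 3, 2, 3, 1, 0, 3]


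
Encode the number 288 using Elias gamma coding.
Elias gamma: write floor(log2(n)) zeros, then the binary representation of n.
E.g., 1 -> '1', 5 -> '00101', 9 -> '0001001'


num_bits = floor(log2(288)) + 1 = 9
leading_zeros = num_bits - 1 = 8
binary(288) = 100100000

Elias gamma(288) = '00000000' + '100100000' = 00000000100100000 (17 bits)


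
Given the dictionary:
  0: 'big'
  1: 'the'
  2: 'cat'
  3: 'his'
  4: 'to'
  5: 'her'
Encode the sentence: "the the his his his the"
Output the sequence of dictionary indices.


Look up each word in the dictionary:
  'the' -> 1
  'the' -> 1
  'his' -> 3
  'his' -> 3
  'his' -> 3
  'the' -> 1

Encoded: [1, 1, 3, 3, 3, 1]


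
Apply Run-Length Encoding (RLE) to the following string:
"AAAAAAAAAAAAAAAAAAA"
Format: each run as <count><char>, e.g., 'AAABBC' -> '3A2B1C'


Scanning runs left to right:
  i=0: run of 'A' x 19 -> '19A'

RLE = 19A


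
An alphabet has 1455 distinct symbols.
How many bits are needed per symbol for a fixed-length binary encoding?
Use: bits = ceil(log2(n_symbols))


log2(1455) = 10.5068
Bracket: 2^10 = 1024 < 1455 <= 2^11 = 2048
So ceil(log2(1455)) = 11

bits = ceil(log2(1455)) = ceil(10.5068) = 11 bits


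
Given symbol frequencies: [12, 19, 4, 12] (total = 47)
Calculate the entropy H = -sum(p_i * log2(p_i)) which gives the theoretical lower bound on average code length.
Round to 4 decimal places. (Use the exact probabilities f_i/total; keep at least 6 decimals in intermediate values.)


Per-symbol terms -p_i * log2(p_i) with p_i = f_i/47:
  p = 12/47 = 0.255319: log2(p) = -1.969626, -p*log2(p) = 0.502883
  p = 19/47 = 0.404255: log2(p) = -1.306661, -p*log2(p) = 0.528225
  p = 4/47 = 0.085106: log2(p) = -3.554589, -p*log2(p) = 0.302518
  p = 12/47 = 0.255319: log2(p) = -1.969626, -p*log2(p) = 0.502883
H = 0.502883 + 0.528225 + 0.302518 + 0.502883 = 1.836509

H = 1.8365 bits/symbol


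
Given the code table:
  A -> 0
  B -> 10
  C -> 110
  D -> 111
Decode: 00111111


Decoding:
0 -> A
0 -> A
111 -> D
111 -> D


Result: AADD


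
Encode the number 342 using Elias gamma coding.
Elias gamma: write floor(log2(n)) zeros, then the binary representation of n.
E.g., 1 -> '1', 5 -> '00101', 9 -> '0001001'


num_bits = floor(log2(342)) + 1 = 9
leading_zeros = num_bits - 1 = 8
binary(342) = 101010110

Elias gamma(342) = '00000000' + '101010110' = 00000000101010110 (17 bits)


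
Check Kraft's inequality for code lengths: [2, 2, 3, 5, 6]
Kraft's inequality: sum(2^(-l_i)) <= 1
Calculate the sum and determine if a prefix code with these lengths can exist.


Sum = 2^(-2) + 2^(-2) + 2^(-3) + 2^(-5) + 2^(-6)
    = 0.25 + 0.25 + 0.125 + 0.03125 + 0.015625
    = 43/64 = 0.671875
Since 0.671875 <= 1, Kraft's inequality IS satisfied.
A prefix code with these lengths CAN exist.

Kraft sum = 0.671875. Satisfied.


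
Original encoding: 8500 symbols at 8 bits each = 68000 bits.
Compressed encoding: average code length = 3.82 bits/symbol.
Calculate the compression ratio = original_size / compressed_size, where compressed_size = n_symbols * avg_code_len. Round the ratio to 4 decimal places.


original_size = n_symbols * orig_bits = 8500 * 8 = 68000 bits
compressed_size = n_symbols * avg_code_len = 8500 * 3.82 = 32470.0 bits
ratio = original_size / compressed_size = 68000 / 32470.0 = 2.0942

Compression ratio = 2.0942


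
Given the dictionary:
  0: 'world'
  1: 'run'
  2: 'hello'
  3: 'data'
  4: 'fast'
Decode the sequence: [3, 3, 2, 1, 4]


Look up each index in the dictionary:
  3 -> 'data'
  3 -> 'data'
  2 -> 'hello'
  1 -> 'run'
  4 -> 'fast'

Decoded: "data data hello run fast"


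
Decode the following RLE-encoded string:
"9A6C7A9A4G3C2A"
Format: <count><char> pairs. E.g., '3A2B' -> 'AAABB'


Expanding each <count><char> pair:
  9A -> 'AAAAAAAAA'
  6C -> 'CCCCCC'
  7A -> 'AAAAAAA'
  9A -> 'AAAAAAAAA'
  4G -> 'GGGG'
  3C -> 'CCC'
  2A -> 'AA'

Decoded = AAAAAAAAACCCCCCAAAAAAAAAAAAAAAAGGGGCCCAA


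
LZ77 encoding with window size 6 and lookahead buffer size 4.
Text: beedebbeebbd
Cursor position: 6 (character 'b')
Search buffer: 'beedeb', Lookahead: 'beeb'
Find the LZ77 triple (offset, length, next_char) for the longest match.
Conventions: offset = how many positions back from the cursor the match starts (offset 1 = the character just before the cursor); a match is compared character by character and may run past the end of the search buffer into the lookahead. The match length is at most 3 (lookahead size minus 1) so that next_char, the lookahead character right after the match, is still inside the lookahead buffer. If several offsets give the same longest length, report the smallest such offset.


Try each offset into the search buffer:
  offset=1 (pos 5, char 'b'): match length 1
  offset=2 (pos 4, char 'e'): match length 0
  offset=3 (pos 3, char 'd'): match length 0
  offset=4 (pos 2, char 'e'): match length 0
  offset=5 (pos 1, char 'e'): match length 0
  offset=6 (pos 0, char 'b'): match length 3
Longest match has length 3 at offset 6.
next_char = character at position 6 + 3 = 9 -> 'b'

Best match: offset=6, length=3 (matching 'bee' starting at position 0)
LZ77 triple: (6, 3, 'b')


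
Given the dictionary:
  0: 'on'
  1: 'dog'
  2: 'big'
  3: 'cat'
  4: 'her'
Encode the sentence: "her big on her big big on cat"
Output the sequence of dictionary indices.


Look up each word in the dictionary:
  'her' -> 4
  'big' -> 2
  'on' -> 0
  'her' -> 4
  'big' -> 2
  'big' -> 2
  'on' -> 0
  'cat' -> 3

Encoded: [4, 2, 0, 4, 2, 2, 0, 3]


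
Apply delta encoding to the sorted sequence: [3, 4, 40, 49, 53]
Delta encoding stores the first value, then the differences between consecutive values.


First value: 3
Deltas:
  4 - 3 = 1
  40 - 4 = 36
  49 - 40 = 9
  53 - 49 = 4


Delta encoded: [3, 1, 36, 9, 4]


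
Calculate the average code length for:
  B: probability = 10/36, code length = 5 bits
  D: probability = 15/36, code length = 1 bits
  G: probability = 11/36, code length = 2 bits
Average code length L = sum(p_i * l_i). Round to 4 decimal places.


Weighted contributions p_i * l_i:
  B: (10/36) * 5 = 50/36
  D: (15/36) * 1 = 15/36
  G: (11/36) * 2 = 22/36
Sum = (50 + 15 + 22)/36 = 87/36

L = 87/36 = 2.4167 bits/symbol


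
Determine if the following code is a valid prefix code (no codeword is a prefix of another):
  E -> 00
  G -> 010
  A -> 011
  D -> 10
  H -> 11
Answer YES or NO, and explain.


Checking each pair (does one codeword prefix another?):
  E='00' vs G='010': no prefix
  E='00' vs A='011': no prefix
  E='00' vs D='10': no prefix
  E='00' vs H='11': no prefix
  G='010' vs E='00': no prefix
  G='010' vs A='011': no prefix
  G='010' vs D='10': no prefix
  G='010' vs H='11': no prefix
  A='011' vs E='00': no prefix
  A='011' vs G='010': no prefix
  A='011' vs D='10': no prefix
  A='011' vs H='11': no prefix
  D='10' vs E='00': no prefix
  D='10' vs G='010': no prefix
  D='10' vs A='011': no prefix
  D='10' vs H='11': no prefix
  H='11' vs E='00': no prefix
  H='11' vs G='010': no prefix
  H='11' vs A='011': no prefix
  H='11' vs D='10': no prefix
No violation found over all pairs.

YES -- this is a valid prefix code. No codeword is a prefix of any other codeword.


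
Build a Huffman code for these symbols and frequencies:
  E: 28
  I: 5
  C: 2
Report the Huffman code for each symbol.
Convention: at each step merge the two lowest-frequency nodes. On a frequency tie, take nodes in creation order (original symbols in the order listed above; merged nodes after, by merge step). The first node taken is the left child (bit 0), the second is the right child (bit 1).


Huffman tree construction:
Step 1: Merge C(2) + I(5) = 7
Step 2: Merge (C+I)(7) + E(28) = 35
Read each symbol's code off the tree from the root (left child = 0, right child = 1).

Codes:
  E: 1 (length 1)
  I: 01 (length 2)
  C: 00 (length 2)
Average code length: 42/35 = 1.2000 bits/symbol


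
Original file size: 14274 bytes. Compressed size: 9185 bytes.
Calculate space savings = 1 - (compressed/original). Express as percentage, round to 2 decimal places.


ratio = compressed/original = 9185/14274 = 0.643478
savings = 1 - ratio = 1 - 0.643478 = 0.356522
as a percentage: 0.356522 * 100 = 35.65%

Space savings = 1 - 9185/14274 = 35.65%


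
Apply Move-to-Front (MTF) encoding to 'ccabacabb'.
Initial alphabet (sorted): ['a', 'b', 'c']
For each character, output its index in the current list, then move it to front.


MTF encoding:
'c': index 2 in ['a', 'b', 'c'] -> ['c', 'a', 'b']
'c': index 0 in ['c', 'a', 'b'] -> ['c', 'a', 'b']
'a': index 1 in ['c', 'a', 'b'] -> ['a', 'c', 'b']
'b': index 2 in ['a', 'c', 'b'] -> ['b', 'a', 'c']
'a': index 1 in ['b', 'a', 'c'] -> ['a', 'b', 'c']
'c': index 2 in ['a', 'b', 'c'] -> ['c', 'a', 'b']
'a': index 1 in ['c', 'a', 'b'] -> ['a', 'c', 'b']
'b': index 2 in ['a', 'c', 'b'] -> ['b', 'a', 'c']
'b': index 0 in ['b', 'a', 'c'] -> ['b', 'a', 'c']


Output: [2, 0, 1, 2, 1, 2, 1, 2, 0]


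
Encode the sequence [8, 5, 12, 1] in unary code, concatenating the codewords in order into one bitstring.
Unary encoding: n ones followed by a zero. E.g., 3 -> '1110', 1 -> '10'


Encode each number as n ones followed by a terminating 0:
  8 -> 111111110 (9 bits)
  5 -> 111110 (6 bits)
  12 -> 1111111111110 (13 bits)
  1 -> 10 (2 bits)
Total length = 9 + 6 + 13 + 2 = 30 bits.

Unary([8, 5, 12, 1]) = 111111110111110111111111111010 (30 bits)


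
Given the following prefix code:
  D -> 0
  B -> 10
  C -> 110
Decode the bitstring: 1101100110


Decoding step by step:
Bits 110 -> C
Bits 110 -> C
Bits 0 -> D
Bits 110 -> C


Decoded message: CCDC


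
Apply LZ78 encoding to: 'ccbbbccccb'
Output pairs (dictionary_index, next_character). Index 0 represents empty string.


LZ78 encoding steps:
Dictionary: {0: ''}
Step 1: w='' (idx 0), next='c' -> output (0, 'c'), add 'c' as idx 1
Step 2: w='c' (idx 1), next='b' -> output (1, 'b'), add 'cb' as idx 2
Step 3: w='' (idx 0), next='b' -> output (0, 'b'), add 'b' as idx 3
Step 4: w='b' (idx 3), next='c' -> output (3, 'c'), add 'bc' as idx 4
Step 5: w='c' (idx 1), next='c' -> output (1, 'c'), add 'cc' as idx 5
Step 6: w='cb' (idx 2), end of input -> output (2, '')


Encoded: [(0, 'c'), (1, 'b'), (0, 'b'), (3, 'c'), (1, 'c'), (2, '')]


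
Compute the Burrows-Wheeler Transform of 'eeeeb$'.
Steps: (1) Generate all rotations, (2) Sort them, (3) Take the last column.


Rotations (sorted):
  0: $eeeeb -> last char: b
  1: b$eeee -> last char: e
  2: eb$eee -> last char: e
  3: eeb$ee -> last char: e
  4: eeeb$e -> last char: e
  5: eeeeb$ -> last char: $


BWT = beeee$


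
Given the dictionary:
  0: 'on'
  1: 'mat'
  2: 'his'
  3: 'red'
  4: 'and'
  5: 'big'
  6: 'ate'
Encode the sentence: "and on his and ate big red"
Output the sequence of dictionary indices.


Look up each word in the dictionary:
  'and' -> 4
  'on' -> 0
  'his' -> 2
  'and' -> 4
  'ate' -> 6
  'big' -> 5
  'red' -> 3

Encoded: [4, 0, 2, 4, 6, 5, 3]


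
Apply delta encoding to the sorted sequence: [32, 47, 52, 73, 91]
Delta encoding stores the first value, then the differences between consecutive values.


First value: 32
Deltas:
  47 - 32 = 15
  52 - 47 = 5
  73 - 52 = 21
  91 - 73 = 18


Delta encoded: [32, 15, 5, 21, 18]


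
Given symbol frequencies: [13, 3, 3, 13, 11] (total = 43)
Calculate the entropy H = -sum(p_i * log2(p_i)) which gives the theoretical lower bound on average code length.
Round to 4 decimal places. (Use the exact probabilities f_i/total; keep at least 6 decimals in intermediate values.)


Per-symbol terms -p_i * log2(p_i) with p_i = f_i/43:
  p = 13/43 = 0.302326: log2(p) = -1.725825, -p*log2(p) = 0.521761
  p = 3/43 = 0.069767: log2(p) = -3.841302, -p*log2(p) = 0.267998
  p = 3/43 = 0.069767: log2(p) = -3.841302, -p*log2(p) = 0.267998
  p = 13/43 = 0.302326: log2(p) = -1.725825, -p*log2(p) = 0.521761
  p = 11/43 = 0.255814: log2(p) = -1.966833, -p*log2(p) = 0.503143
H = 0.521761 + 0.267998 + 0.267998 + 0.521761 + 0.503143 = 2.082661

H = 2.0827 bits/symbol


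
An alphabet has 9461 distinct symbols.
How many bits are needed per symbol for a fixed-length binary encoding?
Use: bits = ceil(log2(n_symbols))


log2(9461) = 13.2078
Bracket: 2^13 = 8192 < 9461 <= 2^14 = 16384
So ceil(log2(9461)) = 14

bits = ceil(log2(9461)) = ceil(13.2078) = 14 bits


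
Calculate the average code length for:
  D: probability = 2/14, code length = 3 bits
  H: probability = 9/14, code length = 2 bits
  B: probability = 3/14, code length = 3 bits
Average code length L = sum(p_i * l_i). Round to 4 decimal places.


Weighted contributions p_i * l_i:
  D: (2/14) * 3 = 6/14
  H: (9/14) * 2 = 18/14
  B: (3/14) * 3 = 9/14
Sum = (6 + 18 + 9)/14 = 33/14

L = 33/14 = 2.3571 bits/symbol


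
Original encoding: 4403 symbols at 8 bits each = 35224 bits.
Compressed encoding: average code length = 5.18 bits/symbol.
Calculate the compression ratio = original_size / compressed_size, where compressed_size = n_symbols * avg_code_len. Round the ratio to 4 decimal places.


original_size = n_symbols * orig_bits = 4403 * 8 = 35224 bits
compressed_size = n_symbols * avg_code_len = 4403 * 5.18 = 22807.54 bits
ratio = original_size / compressed_size = 35224 / 22807.54 = 1.5444

Compression ratio = 1.5444


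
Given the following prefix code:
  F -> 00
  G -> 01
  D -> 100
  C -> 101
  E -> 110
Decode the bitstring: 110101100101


Decoding step by step:
Bits 110 -> E
Bits 101 -> C
Bits 100 -> D
Bits 101 -> C


Decoded message: ECDC


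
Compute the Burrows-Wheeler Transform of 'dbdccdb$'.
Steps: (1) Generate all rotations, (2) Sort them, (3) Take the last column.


Rotations (sorted):
  0: $dbdccdb -> last char: b
  1: b$dbdccd -> last char: d
  2: bdccdb$d -> last char: d
  3: ccdb$dbd -> last char: d
  4: cdb$dbdc -> last char: c
  5: db$dbdcc -> last char: c
  6: dbdccdb$ -> last char: $
  7: dccdb$db -> last char: b


BWT = bdddcc$b


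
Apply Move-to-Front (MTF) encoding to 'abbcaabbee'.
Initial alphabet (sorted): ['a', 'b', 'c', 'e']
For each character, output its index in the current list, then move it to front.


MTF encoding:
'a': index 0 in ['a', 'b', 'c', 'e'] -> ['a', 'b', 'c', 'e']
'b': index 1 in ['a', 'b', 'c', 'e'] -> ['b', 'a', 'c', 'e']
'b': index 0 in ['b', 'a', 'c', 'e'] -> ['b', 'a', 'c', 'e']
'c': index 2 in ['b', 'a', 'c', 'e'] -> ['c', 'b', 'a', 'e']
'a': index 2 in ['c', 'b', 'a', 'e'] -> ['a', 'c', 'b', 'e']
'a': index 0 in ['a', 'c', 'b', 'e'] -> ['a', 'c', 'b', 'e']
'b': index 2 in ['a', 'c', 'b', 'e'] -> ['b', 'a', 'c', 'e']
'b': index 0 in ['b', 'a', 'c', 'e'] -> ['b', 'a', 'c', 'e']
'e': index 3 in ['b', 'a', 'c', 'e'] -> ['e', 'b', 'a', 'c']
'e': index 0 in ['e', 'b', 'a', 'c'] -> ['e', 'b', 'a', 'c']


Output: [0, 1, 0, 2, 2, 0, 2, 0, 3, 0]


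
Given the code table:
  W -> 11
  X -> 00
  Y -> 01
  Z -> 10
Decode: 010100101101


Decoding:
01 -> Y
01 -> Y
00 -> X
10 -> Z
11 -> W
01 -> Y


Result: YYXZWY


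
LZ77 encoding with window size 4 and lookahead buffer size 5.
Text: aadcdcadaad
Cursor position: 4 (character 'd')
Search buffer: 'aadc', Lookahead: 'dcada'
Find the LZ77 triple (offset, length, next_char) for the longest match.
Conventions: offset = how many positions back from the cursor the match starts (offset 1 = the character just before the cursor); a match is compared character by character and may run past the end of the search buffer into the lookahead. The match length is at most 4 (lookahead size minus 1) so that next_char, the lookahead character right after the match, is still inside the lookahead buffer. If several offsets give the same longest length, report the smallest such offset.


Try each offset into the search buffer:
  offset=1 (pos 3, char 'c'): match length 0
  offset=2 (pos 2, char 'd'): match length 2
  offset=3 (pos 1, char 'a'): match length 0
  offset=4 (pos 0, char 'a'): match length 0
Longest match has length 2 at offset 2.
next_char = character at position 4 + 2 = 6 -> 'a'

Best match: offset=2, length=2 (matching 'dc' starting at position 2)
LZ77 triple: (2, 2, 'a')


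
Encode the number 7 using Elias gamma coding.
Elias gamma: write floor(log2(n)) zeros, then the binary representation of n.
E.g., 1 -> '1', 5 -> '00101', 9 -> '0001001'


num_bits = floor(log2(7)) + 1 = 3
leading_zeros = num_bits - 1 = 2
binary(7) = 111

Elias gamma(7) = '00' + '111' = 00111 (5 bits)


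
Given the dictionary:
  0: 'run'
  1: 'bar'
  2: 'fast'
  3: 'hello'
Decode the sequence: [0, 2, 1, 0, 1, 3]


Look up each index in the dictionary:
  0 -> 'run'
  2 -> 'fast'
  1 -> 'bar'
  0 -> 'run'
  1 -> 'bar'
  3 -> 'hello'

Decoded: "run fast bar run bar hello"


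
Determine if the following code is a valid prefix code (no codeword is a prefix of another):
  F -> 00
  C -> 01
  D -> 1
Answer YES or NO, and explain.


Checking each pair (does one codeword prefix another?):
  F='00' vs C='01': no prefix
  F='00' vs D='1': no prefix
  C='01' vs F='00': no prefix
  C='01' vs D='1': no prefix
  D='1' vs F='00': no prefix
  D='1' vs C='01': no prefix
No violation found over all pairs.

YES -- this is a valid prefix code. No codeword is a prefix of any other codeword.


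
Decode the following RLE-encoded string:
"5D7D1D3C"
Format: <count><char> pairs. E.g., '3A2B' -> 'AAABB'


Expanding each <count><char> pair:
  5D -> 'DDDDD'
  7D -> 'DDDDDDD'
  1D -> 'D'
  3C -> 'CCC'

Decoded = DDDDDDDDDDDDDCCC


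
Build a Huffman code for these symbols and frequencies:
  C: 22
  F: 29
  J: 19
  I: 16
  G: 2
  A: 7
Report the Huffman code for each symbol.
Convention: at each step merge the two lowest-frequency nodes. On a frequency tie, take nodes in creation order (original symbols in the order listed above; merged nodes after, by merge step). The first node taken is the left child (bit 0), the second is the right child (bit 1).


Huffman tree construction:
Step 1: Merge G(2) + A(7) = 9
Step 2: Merge (G+A)(9) + I(16) = 25
Step 3: Merge J(19) + C(22) = 41
Step 4: Merge ((G+A)+I)(25) + F(29) = 54
Step 5: Merge (J+C)(41) + (((G+A)+I)+F)(54) = 95
Read each symbol's code off the tree from the root (left child = 0, right child = 1).

Codes:
  C: 01 (length 2)
  F: 11 (length 2)
  J: 00 (length 2)
  I: 101 (length 3)
  G: 1000 (length 4)
  A: 1001 (length 4)
Average code length: 224/95 = 2.3579 bits/symbol


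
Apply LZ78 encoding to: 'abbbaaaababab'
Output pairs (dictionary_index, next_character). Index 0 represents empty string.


LZ78 encoding steps:
Dictionary: {0: ''}
Step 1: w='' (idx 0), next='a' -> output (0, 'a'), add 'a' as idx 1
Step 2: w='' (idx 0), next='b' -> output (0, 'b'), add 'b' as idx 2
Step 3: w='b' (idx 2), next='b' -> output (2, 'b'), add 'bb' as idx 3
Step 4: w='a' (idx 1), next='a' -> output (1, 'a'), add 'aa' as idx 4
Step 5: w='aa' (idx 4), next='b' -> output (4, 'b'), add 'aab' as idx 5
Step 6: w='a' (idx 1), next='b' -> output (1, 'b'), add 'ab' as idx 6
Step 7: w='ab' (idx 6), end of input -> output (6, '')


Encoded: [(0, 'a'), (0, 'b'), (2, 'b'), (1, 'a'), (4, 'b'), (1, 'b'), (6, '')]


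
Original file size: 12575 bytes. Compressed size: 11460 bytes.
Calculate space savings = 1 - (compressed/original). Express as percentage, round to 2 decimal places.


ratio = compressed/original = 11460/12575 = 0.911332
savings = 1 - ratio = 1 - 0.911332 = 0.088668
as a percentage: 0.088668 * 100 = 8.87%

Space savings = 1 - 11460/12575 = 8.87%


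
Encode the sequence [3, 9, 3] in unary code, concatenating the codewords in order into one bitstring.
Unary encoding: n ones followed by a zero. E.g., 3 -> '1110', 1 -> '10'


Encode each number as n ones followed by a terminating 0:
  3 -> 1110 (4 bits)
  9 -> 1111111110 (10 bits)
  3 -> 1110 (4 bits)
Total length = 4 + 10 + 4 = 18 bits.

Unary([3, 9, 3]) = 111011111111101110 (18 bits)


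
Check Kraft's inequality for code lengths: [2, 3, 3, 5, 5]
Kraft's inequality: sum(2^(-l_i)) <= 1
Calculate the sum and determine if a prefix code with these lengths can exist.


Sum = 2^(-2) + 2^(-3) + 2^(-3) + 2^(-5) + 2^(-5)
    = 0.25 + 0.125 + 0.125 + 0.03125 + 0.03125
    = 18/32 = 0.5625
Since 0.5625 <= 1, Kraft's inequality IS satisfied.
A prefix code with these lengths CAN exist.

Kraft sum = 0.5625. Satisfied.


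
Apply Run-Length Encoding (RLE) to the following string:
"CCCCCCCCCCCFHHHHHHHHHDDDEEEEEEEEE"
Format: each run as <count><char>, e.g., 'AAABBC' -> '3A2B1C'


Scanning runs left to right:
  i=0: run of 'C' x 11 -> '11C'
  i=11: run of 'F' x 1 -> '1F'
  i=12: run of 'H' x 9 -> '9H'
  i=21: run of 'D' x 3 -> '3D'
  i=24: run of 'E' x 9 -> '9E'

RLE = 11C1F9H3D9E


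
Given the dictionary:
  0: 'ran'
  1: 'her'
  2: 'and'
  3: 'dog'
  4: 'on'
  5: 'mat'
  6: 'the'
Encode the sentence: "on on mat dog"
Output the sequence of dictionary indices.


Look up each word in the dictionary:
  'on' -> 4
  'on' -> 4
  'mat' -> 5
  'dog' -> 3

Encoded: [4, 4, 5, 3]


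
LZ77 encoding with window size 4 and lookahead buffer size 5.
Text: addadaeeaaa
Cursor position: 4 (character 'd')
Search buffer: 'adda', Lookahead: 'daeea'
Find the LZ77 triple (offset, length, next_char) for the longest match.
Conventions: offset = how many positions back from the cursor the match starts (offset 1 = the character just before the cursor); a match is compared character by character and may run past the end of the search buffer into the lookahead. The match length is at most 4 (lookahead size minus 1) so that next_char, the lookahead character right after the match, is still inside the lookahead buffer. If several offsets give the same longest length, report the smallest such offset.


Try each offset into the search buffer:
  offset=1 (pos 3, char 'a'): match length 0
  offset=2 (pos 2, char 'd'): match length 2
  offset=3 (pos 1, char 'd'): match length 1
  offset=4 (pos 0, char 'a'): match length 0
Longest match has length 2 at offset 2.
next_char = character at position 4 + 2 = 6 -> 'e'

Best match: offset=2, length=2 (matching 'da' starting at position 2)
LZ77 triple: (2, 2, 'e')


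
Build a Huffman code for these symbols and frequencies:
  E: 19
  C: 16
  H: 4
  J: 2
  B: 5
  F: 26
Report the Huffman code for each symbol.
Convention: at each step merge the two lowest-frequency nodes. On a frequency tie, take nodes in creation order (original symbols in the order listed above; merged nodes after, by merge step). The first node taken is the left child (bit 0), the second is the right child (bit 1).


Huffman tree construction:
Step 1: Merge J(2) + H(4) = 6
Step 2: Merge B(5) + (J+H)(6) = 11
Step 3: Merge (B+(J+H))(11) + C(16) = 27
Step 4: Merge E(19) + F(26) = 45
Step 5: Merge ((B+(J+H))+C)(27) + (E+F)(45) = 72
Read each symbol's code off the tree from the root (left child = 0, right child = 1).

Codes:
  E: 10 (length 2)
  C: 01 (length 2)
  H: 0011 (length 4)
  J: 0010 (length 4)
  B: 000 (length 3)
  F: 11 (length 2)
Average code length: 161/72 = 2.2361 bits/symbol


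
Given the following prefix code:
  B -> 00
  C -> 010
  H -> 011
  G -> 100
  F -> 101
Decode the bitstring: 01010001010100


Decoding step by step:
Bits 010 -> C
Bits 100 -> G
Bits 010 -> C
Bits 101 -> F
Bits 00 -> B


Decoded message: CGCFB


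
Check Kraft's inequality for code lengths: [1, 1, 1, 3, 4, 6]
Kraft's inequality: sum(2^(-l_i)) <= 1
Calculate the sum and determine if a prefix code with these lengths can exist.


Sum = 2^(-1) + 2^(-1) + 2^(-1) + 2^(-3) + 2^(-4) + 2^(-6)
    = 0.5 + 0.5 + 0.5 + 0.125 + 0.0625 + 0.015625
    = 109/64 = 1.703125
Since 1.703125 > 1, Kraft's inequality is NOT satisfied.
A prefix code with these lengths CANNOT exist.

Kraft sum = 1.703125. Not satisfied.


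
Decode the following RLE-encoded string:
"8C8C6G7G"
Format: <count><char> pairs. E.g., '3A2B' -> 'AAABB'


Expanding each <count><char> pair:
  8C -> 'CCCCCCCC'
  8C -> 'CCCCCCCC'
  6G -> 'GGGGGG'
  7G -> 'GGGGGGG'

Decoded = CCCCCCCCCCCCCCCCGGGGGGGGGGGGG


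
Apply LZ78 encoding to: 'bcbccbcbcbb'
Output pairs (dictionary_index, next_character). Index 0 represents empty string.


LZ78 encoding steps:
Dictionary: {0: ''}
Step 1: w='' (idx 0), next='b' -> output (0, 'b'), add 'b' as idx 1
Step 2: w='' (idx 0), next='c' -> output (0, 'c'), add 'c' as idx 2
Step 3: w='b' (idx 1), next='c' -> output (1, 'c'), add 'bc' as idx 3
Step 4: w='c' (idx 2), next='b' -> output (2, 'b'), add 'cb' as idx 4
Step 5: w='cb' (idx 4), next='c' -> output (4, 'c'), add 'cbc' as idx 5
Step 6: w='b' (idx 1), next='b' -> output (1, 'b'), add 'bb' as idx 6


Encoded: [(0, 'b'), (0, 'c'), (1, 'c'), (2, 'b'), (4, 'c'), (1, 'b')]


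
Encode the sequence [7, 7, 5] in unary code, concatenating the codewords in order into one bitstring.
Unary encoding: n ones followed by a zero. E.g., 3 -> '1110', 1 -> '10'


Encode each number as n ones followed by a terminating 0:
  7 -> 11111110 (8 bits)
  7 -> 11111110 (8 bits)
  5 -> 111110 (6 bits)
Total length = 8 + 8 + 6 = 22 bits.

Unary([7, 7, 5]) = 1111111011111110111110 (22 bits)


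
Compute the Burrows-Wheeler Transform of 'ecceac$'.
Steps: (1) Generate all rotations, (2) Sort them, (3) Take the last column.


Rotations (sorted):
  0: $ecceac -> last char: c
  1: ac$ecce -> last char: e
  2: c$eccea -> last char: a
  3: cceac$e -> last char: e
  4: ceac$ec -> last char: c
  5: eac$ecc -> last char: c
  6: ecceac$ -> last char: $


BWT = ceaecc$


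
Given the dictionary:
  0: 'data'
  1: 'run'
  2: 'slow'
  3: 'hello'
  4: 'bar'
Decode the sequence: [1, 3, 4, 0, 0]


Look up each index in the dictionary:
  1 -> 'run'
  3 -> 'hello'
  4 -> 'bar'
  0 -> 'data'
  0 -> 'data'

Decoded: "run hello bar data data"


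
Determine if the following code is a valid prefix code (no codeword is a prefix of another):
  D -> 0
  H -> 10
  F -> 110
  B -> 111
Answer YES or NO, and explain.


Checking each pair (does one codeword prefix another?):
  D='0' vs H='10': no prefix
  D='0' vs F='110': no prefix
  D='0' vs B='111': no prefix
  H='10' vs D='0': no prefix
  H='10' vs F='110': no prefix
  H='10' vs B='111': no prefix
  F='110' vs D='0': no prefix
  F='110' vs H='10': no prefix
  F='110' vs B='111': no prefix
  B='111' vs D='0': no prefix
  B='111' vs H='10': no prefix
  B='111' vs F='110': no prefix
No violation found over all pairs.

YES -- this is a valid prefix code. No codeword is a prefix of any other codeword.


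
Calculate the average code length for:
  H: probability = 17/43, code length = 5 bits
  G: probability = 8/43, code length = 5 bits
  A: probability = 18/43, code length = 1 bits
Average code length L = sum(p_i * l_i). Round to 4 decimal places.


Weighted contributions p_i * l_i:
  H: (17/43) * 5 = 85/43
  G: (8/43) * 5 = 40/43
  A: (18/43) * 1 = 18/43
Sum = (85 + 40 + 18)/43 = 143/43

L = 143/43 = 3.3256 bits/symbol


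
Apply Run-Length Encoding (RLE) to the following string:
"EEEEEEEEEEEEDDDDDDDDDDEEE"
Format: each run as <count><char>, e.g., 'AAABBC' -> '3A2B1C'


Scanning runs left to right:
  i=0: run of 'E' x 12 -> '12E'
  i=12: run of 'D' x 10 -> '10D'
  i=22: run of 'E' x 3 -> '3E'

RLE = 12E10D3E


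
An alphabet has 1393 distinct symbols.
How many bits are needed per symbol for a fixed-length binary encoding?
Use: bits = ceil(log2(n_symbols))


log2(1393) = 10.444
Bracket: 2^10 = 1024 < 1393 <= 2^11 = 2048
So ceil(log2(1393)) = 11

bits = ceil(log2(1393)) = ceil(10.444) = 11 bits


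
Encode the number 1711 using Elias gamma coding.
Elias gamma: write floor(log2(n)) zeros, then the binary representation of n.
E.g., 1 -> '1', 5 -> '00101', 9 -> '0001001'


num_bits = floor(log2(1711)) + 1 = 11
leading_zeros = num_bits - 1 = 10
binary(1711) = 11010101111

Elias gamma(1711) = '0000000000' + '11010101111' = 000000000011010101111 (21 bits)


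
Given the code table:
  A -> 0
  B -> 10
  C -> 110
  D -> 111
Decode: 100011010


Decoding:
10 -> B
0 -> A
0 -> A
110 -> C
10 -> B


Result: BAACB


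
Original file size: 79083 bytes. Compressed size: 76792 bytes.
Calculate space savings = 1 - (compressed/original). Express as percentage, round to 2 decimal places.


ratio = compressed/original = 76792/79083 = 0.97103
savings = 1 - ratio = 1 - 0.97103 = 0.02897
as a percentage: 0.02897 * 100 = 2.9%

Space savings = 1 - 76792/79083 = 2.9%


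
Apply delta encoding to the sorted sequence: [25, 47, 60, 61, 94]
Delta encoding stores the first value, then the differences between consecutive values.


First value: 25
Deltas:
  47 - 25 = 22
  60 - 47 = 13
  61 - 60 = 1
  94 - 61 = 33


Delta encoded: [25, 22, 13, 1, 33]


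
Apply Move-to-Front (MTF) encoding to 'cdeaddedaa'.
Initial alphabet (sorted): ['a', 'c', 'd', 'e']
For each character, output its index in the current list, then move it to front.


MTF encoding:
'c': index 1 in ['a', 'c', 'd', 'e'] -> ['c', 'a', 'd', 'e']
'd': index 2 in ['c', 'a', 'd', 'e'] -> ['d', 'c', 'a', 'e']
'e': index 3 in ['d', 'c', 'a', 'e'] -> ['e', 'd', 'c', 'a']
'a': index 3 in ['e', 'd', 'c', 'a'] -> ['a', 'e', 'd', 'c']
'd': index 2 in ['a', 'e', 'd', 'c'] -> ['d', 'a', 'e', 'c']
'd': index 0 in ['d', 'a', 'e', 'c'] -> ['d', 'a', 'e', 'c']
'e': index 2 in ['d', 'a', 'e', 'c'] -> ['e', 'd', 'a', 'c']
'd': index 1 in ['e', 'd', 'a', 'c'] -> ['d', 'e', 'a', 'c']
'a': index 2 in ['d', 'e', 'a', 'c'] -> ['a', 'd', 'e', 'c']
'a': index 0 in ['a', 'd', 'e', 'c'] -> ['a', 'd', 'e', 'c']


Output: [1, 2, 3, 3, 2, 0, 2, 1, 2, 0]


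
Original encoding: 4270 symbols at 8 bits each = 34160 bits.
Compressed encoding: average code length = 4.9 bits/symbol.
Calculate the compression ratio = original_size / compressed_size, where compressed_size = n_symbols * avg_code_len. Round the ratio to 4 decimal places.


original_size = n_symbols * orig_bits = 4270 * 8 = 34160 bits
compressed_size = n_symbols * avg_code_len = 4270 * 4.9 = 20923.0 bits
ratio = original_size / compressed_size = 34160 / 20923.0 = 1.6327

Compression ratio = 1.6327


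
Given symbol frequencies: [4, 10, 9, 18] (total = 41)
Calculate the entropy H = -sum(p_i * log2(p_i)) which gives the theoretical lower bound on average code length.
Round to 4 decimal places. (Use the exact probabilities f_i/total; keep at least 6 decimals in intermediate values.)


Per-symbol terms -p_i * log2(p_i) with p_i = f_i/41:
  p = 4/41 = 0.097561: log2(p) = -3.357552, -p*log2(p) = 0.327566
  p = 10/41 = 0.243902: log2(p) = -2.035624, -p*log2(p) = 0.496494
  p = 9/41 = 0.219512: log2(p) = -2.187627, -p*log2(p) = 0.480211
  p = 18/41 = 0.439024: log2(p) = -1.187627, -p*log2(p) = 0.521397
H = 0.327566 + 0.496494 + 0.480211 + 0.521397 = 1.825668

H = 1.8257 bits/symbol


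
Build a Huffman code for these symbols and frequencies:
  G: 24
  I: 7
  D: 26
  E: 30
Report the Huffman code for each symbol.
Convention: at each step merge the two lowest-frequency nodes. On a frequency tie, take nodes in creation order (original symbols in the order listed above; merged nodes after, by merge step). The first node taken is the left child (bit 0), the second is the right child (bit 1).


Huffman tree construction:
Step 1: Merge I(7) + G(24) = 31
Step 2: Merge D(26) + E(30) = 56
Step 3: Merge (I+G)(31) + (D+E)(56) = 87
Read each symbol's code off the tree from the root (left child = 0, right child = 1).

Codes:
  G: 01 (length 2)
  I: 00 (length 2)
  D: 10 (length 2)
  E: 11 (length 2)
Average code length: 174/87 = 2.0000 bits/symbol


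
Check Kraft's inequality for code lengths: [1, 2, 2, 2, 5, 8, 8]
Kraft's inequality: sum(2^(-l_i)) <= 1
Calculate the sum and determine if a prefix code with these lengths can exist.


Sum = 2^(-1) + 2^(-2) + 2^(-2) + 2^(-2) + 2^(-5) + 2^(-8) + 2^(-8)
    = 0.5 + 0.25 + 0.25 + 0.25 + 0.03125 + 0.00390625 + 0.00390625
    = 330/256 = 1.2890625
Since 1.2890625 > 1, Kraft's inequality is NOT satisfied.
A prefix code with these lengths CANNOT exist.

Kraft sum = 1.2890625. Not satisfied.
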